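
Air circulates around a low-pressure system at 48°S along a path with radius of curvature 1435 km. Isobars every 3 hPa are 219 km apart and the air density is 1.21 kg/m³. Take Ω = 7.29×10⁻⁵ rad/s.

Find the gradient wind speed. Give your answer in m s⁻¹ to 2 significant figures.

9.8 m s⁻¹

Coriolis parameter at 48°S:
f = 2Ω sin φ = 2 × 7.29×10⁻⁵ × sin 48° = 1.08×10⁻⁴ s⁻¹
Pressure gradient: |∂P/∂n| = 300 Pa / 219000 m = 1.37×10⁻³ Pa/m
Geostrophic speed: V_g = |∂P/∂n|/(fρ) = 1.37×10⁻³/(1.08×10⁻⁴ × 1.21) = 10.4 m/s
Around a low, centrifugal force acts outward with Coriolis, so pressure-gradient force balances both:
(1/ρ)|∂P/∂n| = fV + V²/R  →  V² + fR·V − fR·V_g = 0
With fR = 1.08×10⁻⁴ × 1435×10³ m = 155 m/s:
V = [−fR + √((fR)² + 4 fR V_g)]/2 = [−155 + √(155² + 4×155×10.4)]/2 = 9.83 m/s
Subgeostrophic (V < V_g = 10.4 m/s), as expected around a low.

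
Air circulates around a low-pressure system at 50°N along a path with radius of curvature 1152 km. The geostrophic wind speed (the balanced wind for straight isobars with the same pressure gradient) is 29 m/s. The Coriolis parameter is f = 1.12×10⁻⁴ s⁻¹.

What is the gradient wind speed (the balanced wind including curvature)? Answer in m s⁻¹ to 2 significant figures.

24 m s⁻¹

Around a low, centrifugal force acts outward with Coriolis, so pressure-gradient force balances both:
(1/ρ)|∂P/∂n| = fV + V²/R  →  V² + fR·V − fR·V_g = 0
With fR = 1.12×10⁻⁴ × 1152×10³ m = 129 m/s:
V = [−fR + √((fR)² + 4 fR V_g)]/2 = [−129 + √(129² + 4×129×29)]/2 = 24.4 m/s
Subgeostrophic (V < V_g = 29 m/s), as expected around a low.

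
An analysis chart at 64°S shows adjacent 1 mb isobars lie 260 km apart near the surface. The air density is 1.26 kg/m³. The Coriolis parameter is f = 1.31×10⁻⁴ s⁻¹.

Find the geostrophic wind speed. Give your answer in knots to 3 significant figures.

Pressure gradient: |∂P/∂n| = 100 Pa / 260000 m = 3.85×10⁻⁴ Pa/m
Geostrophic balance (pressure-gradient force = Coriolis force):
V_g = (1/(fρ)) |∂P/∂n| = 3.85×10⁻⁴ / (1.31×10⁻⁴ × 1.26) = 2.33 m/s
Converting: 2.33 m/s × 1.944 = 4.53 knots

4.53 knots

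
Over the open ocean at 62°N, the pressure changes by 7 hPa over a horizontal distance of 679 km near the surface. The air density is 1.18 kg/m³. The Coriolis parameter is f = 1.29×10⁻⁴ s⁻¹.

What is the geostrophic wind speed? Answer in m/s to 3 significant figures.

6.77 m/s

Pressure gradient: |∂P/∂n| = 700 Pa / 679000 m = 1.03×10⁻³ Pa/m
Geostrophic balance (pressure-gradient force = Coriolis force):
V_g = (1/(fρ)) |∂P/∂n| = 1.03×10⁻³ / (1.29×10⁻⁴ × 1.18) = 6.77 m/s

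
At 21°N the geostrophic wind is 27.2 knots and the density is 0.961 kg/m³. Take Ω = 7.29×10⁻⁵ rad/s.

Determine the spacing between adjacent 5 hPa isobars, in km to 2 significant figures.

Coriolis parameter at 21°N:
f = 2Ω sin φ = 2 × 7.29×10⁻⁵ × sin 21° = 5.23×10⁻⁵ s⁻¹
Wind speed in SI: 27.2 knots = 14.0 m/s
Geostrophic balance rearranged: |∂P/∂n| = f ρ V_g
|∂P/∂n| = 5.23×10⁻⁵ × 0.961 × 14.0 = 7.03×10⁻⁴ Pa/m
Isobar spacing: Δn = ΔP/|∂P/∂n| = 500 Pa / 7.03×10⁻⁴ Pa/m = 711628 m ≈ 710 km

710 km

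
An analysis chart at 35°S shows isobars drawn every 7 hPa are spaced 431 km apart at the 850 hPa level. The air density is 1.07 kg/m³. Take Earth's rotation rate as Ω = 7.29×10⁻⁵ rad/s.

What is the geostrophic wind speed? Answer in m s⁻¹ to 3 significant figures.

Coriolis parameter at 35°S:
f = 2Ω sin φ = 2 × 7.29×10⁻⁵ × sin 35° = 8.36×10⁻⁵ s⁻¹
Pressure gradient: |∂P/∂n| = 700 Pa / 431000 m = 1.62×10⁻³ Pa/m
Geostrophic balance (pressure-gradient force = Coriolis force):
V_g = (1/(fρ)) |∂P/∂n| = 1.62×10⁻³ / (8.36×10⁻⁵ × 1.07) = 18.2 m/s

18.2 m s⁻¹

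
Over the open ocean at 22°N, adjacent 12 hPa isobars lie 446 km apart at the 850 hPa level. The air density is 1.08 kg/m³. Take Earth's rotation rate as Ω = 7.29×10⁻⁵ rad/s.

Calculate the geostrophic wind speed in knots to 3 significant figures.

88.7 knots

Coriolis parameter at 22°N:
f = 2Ω sin φ = 2 × 7.29×10⁻⁵ × sin 22° = 5.46×10⁻⁵ s⁻¹
Pressure gradient: |∂P/∂n| = 1200 Pa / 446000 m = 2.69×10⁻³ Pa/m
Geostrophic balance (pressure-gradient force = Coriolis force):
V_g = (1/(fρ)) |∂P/∂n| = 2.69×10⁻³ / (5.46×10⁻⁵ × 1.08) = 45.6 m/s
Converting: 45.6 m/s × 1.944 = 88.7 knots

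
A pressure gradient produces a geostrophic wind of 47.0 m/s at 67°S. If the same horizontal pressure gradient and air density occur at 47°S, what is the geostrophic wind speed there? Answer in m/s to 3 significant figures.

59.2 m/s

With the same pressure gradient and density, V_g ∝ 1/f ∝ 1/sin φ.
V₂ = V₁ · sin φ₁ / sin φ₂ = 47.0 × sin 67° / sin 47°
V₂ = 47.0 × 0.9205/0.7314 = 59.2 m/s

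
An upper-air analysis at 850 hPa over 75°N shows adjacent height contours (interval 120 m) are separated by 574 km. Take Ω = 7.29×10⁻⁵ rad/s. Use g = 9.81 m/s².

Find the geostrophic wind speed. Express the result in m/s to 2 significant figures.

Coriolis parameter at 75°N:
f = 2Ω sin φ = 2 × 7.29×10⁻⁵ × sin 75° = 1.41×10⁻⁴ s⁻¹
Height gradient: |∂Z/∂n| = 120 m / 574000 m = 2.09×10⁻⁴
On a pressure surface, geostrophic balance gives V_g = (g/f)|∂Z/∂n|:
V_g = 9.81 × 2.09×10⁻⁴ / 1.41×10⁻⁴ = 14.6 m/s

15 m/s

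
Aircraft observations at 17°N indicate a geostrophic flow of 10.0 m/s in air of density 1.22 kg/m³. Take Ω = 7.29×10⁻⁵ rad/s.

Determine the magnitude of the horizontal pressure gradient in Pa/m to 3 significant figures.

Coriolis parameter at 17°N:
f = 2Ω sin φ = 2 × 7.29×10⁻⁵ × sin 17° = 4.26×10⁻⁵ s⁻¹
Geostrophic balance rearranged: |∂P/∂n| = f ρ V_g
|∂P/∂n| = 4.26×10⁻⁵ × 1.22 × 10.0 = 5.20×10⁻⁴ Pa/m

5.20×10⁻⁴ Pa/m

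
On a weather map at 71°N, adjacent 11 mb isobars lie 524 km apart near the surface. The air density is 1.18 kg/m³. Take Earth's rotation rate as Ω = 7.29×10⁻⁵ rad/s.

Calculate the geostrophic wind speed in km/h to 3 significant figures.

Coriolis parameter at 71°N:
f = 2Ω sin φ = 2 × 7.29×10⁻⁵ × sin 71° = 1.38×10⁻⁴ s⁻¹
Pressure gradient: |∂P/∂n| = 1100 Pa / 524000 m = 2.10×10⁻³ Pa/m
Geostrophic balance (pressure-gradient force = Coriolis force):
V_g = (1/(fρ)) |∂P/∂n| = 2.10×10⁻³ / (1.38×10⁻⁴ × 1.18) = 12.9 m/s
Converting: 12.9 m/s × 3.6 = 46.5 km/h

46.5 km/h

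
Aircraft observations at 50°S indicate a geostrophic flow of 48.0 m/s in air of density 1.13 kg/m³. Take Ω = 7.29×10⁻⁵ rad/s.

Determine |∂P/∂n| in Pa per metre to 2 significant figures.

Coriolis parameter at 50°S:
f = 2Ω sin φ = 2 × 7.29×10⁻⁵ × sin 50° = 1.12×10⁻⁴ s⁻¹
Geostrophic balance rearranged: |∂P/∂n| = f ρ V_g
|∂P/∂n| = 1.12×10⁻⁴ × 1.13 × 48.0 = 6.06×10⁻³ Pa/m

6.1×10⁻³ Pa/m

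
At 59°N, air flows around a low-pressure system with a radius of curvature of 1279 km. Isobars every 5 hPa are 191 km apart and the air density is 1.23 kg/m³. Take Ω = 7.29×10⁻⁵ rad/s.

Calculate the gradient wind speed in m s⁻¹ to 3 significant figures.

Coriolis parameter at 59°N:
f = 2Ω sin φ = 2 × 7.29×10⁻⁵ × sin 59° = 1.25×10⁻⁴ s⁻¹
Pressure gradient: |∂P/∂n| = 500 Pa / 191000 m = 2.62×10⁻³ Pa/m
Geostrophic speed: V_g = |∂P/∂n|/(fρ) = 2.62×10⁻³/(1.25×10⁻⁴ × 1.23) = 17.0 m/s
Around a low, centrifugal force acts outward with Coriolis, so pressure-gradient force balances both:
(1/ρ)|∂P/∂n| = fV + V²/R  →  V² + fR·V − fR·V_g = 0
With fR = 1.25×10⁻⁴ × 1279×10³ m = 160 m/s:
V = [−fR + √((fR)² + 4 fR V_g)]/2 = [−160 + √(160² + 4×160×17)]/2 = 15.5 m/s
Subgeostrophic (V < V_g = 17 m/s), as expected around a low.

15.5 m s⁻¹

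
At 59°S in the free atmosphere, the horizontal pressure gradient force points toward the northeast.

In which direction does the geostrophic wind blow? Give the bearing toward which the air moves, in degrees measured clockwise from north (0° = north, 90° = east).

The pressure-gradient force points toward the northeast (bearing 045°).
Geostrophic balance: in the Southern Hemisphere the Coriolis force deflects motion to the left, so the geostrophic wind blows 90° to the left of the pressure-gradient force (low pressure on the right).
Rotating 045° by 90° counterclockwise gives 315° — the wind blows toward the northwest.

315°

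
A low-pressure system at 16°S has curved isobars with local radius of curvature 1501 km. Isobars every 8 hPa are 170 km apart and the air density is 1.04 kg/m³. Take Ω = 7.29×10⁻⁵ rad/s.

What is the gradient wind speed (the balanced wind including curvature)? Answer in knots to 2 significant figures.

110 knots

Coriolis parameter at 16°S:
f = 2Ω sin φ = 2 × 7.29×10⁻⁵ × sin 16° = 4.02×10⁻⁵ s⁻¹
Pressure gradient: |∂P/∂n| = 800 Pa / 170000 m = 4.71×10⁻³ Pa/m
Geostrophic speed: V_g = |∂P/∂n|/(fρ) = 4.71×10⁻³/(4.02×10⁻⁵ × 1.04) = 113 m/s
Around a low, centrifugal force acts outward with Coriolis, so pressure-gradient force balances both:
(1/ρ)|∂P/∂n| = fV + V²/R  →  V² + fR·V − fR·V_g = 0
With fR = 4.02×10⁻⁵ × 1501×10³ m = 60.3 m/s:
V = [−fR + √((fR)² + 4 fR V_g)]/2 = [−60.3 + √(60.3² + 4×60.3×113)]/2 = 57.6 m/s
Subgeostrophic (V < V_g = 113 m/s), as expected around a low.
Converting: 57.6 m/s × 1.944 = 110 knots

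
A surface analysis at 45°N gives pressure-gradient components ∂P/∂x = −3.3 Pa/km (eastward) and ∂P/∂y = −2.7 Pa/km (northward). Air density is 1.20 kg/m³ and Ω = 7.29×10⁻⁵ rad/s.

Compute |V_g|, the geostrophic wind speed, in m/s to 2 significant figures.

34 m/s

Coriolis parameter at 45°N:
f = 2Ω sin φ = 2 × 7.29×10⁻⁵ × sin 45° = 1.03×10⁻⁴ s⁻¹
Component geostrophic relations (x east, y north):
u_g = −(1/(fρ)) ∂P/∂y,  v_g = (1/(fρ)) ∂P/∂x
u_g = −(−2.7×10⁻³)/(1.03×10⁻⁴ × 1.20) = 21.8 m/s;  v_g = (−3.3×10⁻³)/(1.03×10⁻⁴ × 1.20) = −26.7 m/s
|V_g| = √(u_g² + v_g²) = 34.5 m/s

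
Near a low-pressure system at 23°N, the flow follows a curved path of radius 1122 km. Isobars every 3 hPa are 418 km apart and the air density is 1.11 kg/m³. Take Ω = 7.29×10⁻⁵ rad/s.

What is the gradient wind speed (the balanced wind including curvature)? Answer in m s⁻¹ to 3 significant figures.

Coriolis parameter at 23°N:
f = 2Ω sin φ = 2 × 7.29×10⁻⁵ × sin 23° = 5.70×10⁻⁵ s⁻¹
Pressure gradient: |∂P/∂n| = 300 Pa / 418000 m = 7.18×10⁻⁴ Pa/m
Geostrophic speed: V_g = |∂P/∂n|/(fρ) = 7.18×10⁻⁴/(5.70×10⁻⁵ × 1.11) = 11.3 m/s
Around a low, centrifugal force acts outward with Coriolis, so pressure-gradient force balances both:
(1/ρ)|∂P/∂n| = fV + V²/R  →  V² + fR·V − fR·V_g = 0
With fR = 5.70×10⁻⁵ × 1122×10³ m = 63.9 m/s:
V = [−fR + √((fR)² + 4 fR V_g)]/2 = [−63.9 + √(63.9² + 4×63.9×11.3)]/2 = 9.84 m/s
Subgeostrophic (V < V_g = 11.3 m/s), as expected around a low.

9.84 m s⁻¹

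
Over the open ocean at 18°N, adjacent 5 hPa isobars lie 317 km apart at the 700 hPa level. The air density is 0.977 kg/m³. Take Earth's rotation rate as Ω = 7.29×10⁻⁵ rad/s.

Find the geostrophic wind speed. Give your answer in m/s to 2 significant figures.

36 m/s

Coriolis parameter at 18°N:
f = 2Ω sin φ = 2 × 7.29×10⁻⁵ × sin 18° = 4.51×10⁻⁵ s⁻¹
Pressure gradient: |∂P/∂n| = 500 Pa / 317000 m = 1.58×10⁻³ Pa/m
Geostrophic balance (pressure-gradient force = Coriolis force):
V_g = (1/(fρ)) |∂P/∂n| = 1.58×10⁻³ / (4.51×10⁻⁵ × 0.977) = 35.8 m/s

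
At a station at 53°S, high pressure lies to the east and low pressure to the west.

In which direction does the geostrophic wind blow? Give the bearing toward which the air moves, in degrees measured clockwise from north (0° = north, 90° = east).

The pressure-gradient force points toward the west (bearing 270°).
Geostrophic balance: in the Southern Hemisphere the Coriolis force deflects motion to the left, so the geostrophic wind blows 90° to the left of the pressure-gradient force (low pressure on the right).
Rotating 270° by 90° counterclockwise gives 180° — the wind blows toward the south.

180°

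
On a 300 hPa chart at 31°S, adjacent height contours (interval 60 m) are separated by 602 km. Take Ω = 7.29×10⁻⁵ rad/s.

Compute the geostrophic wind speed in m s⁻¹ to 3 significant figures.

Coriolis parameter at 31°S:
f = 2Ω sin φ = 2 × 7.29×10⁻⁵ × sin 31° = 7.51×10⁻⁵ s⁻¹
Height gradient: |∂Z/∂n| = 60 m / 602000 m = 9.97×10⁻⁵
On a pressure surface, geostrophic balance gives V_g = (g/f)|∂Z/∂n|:
V_g = 9.81 × 9.97×10⁻⁵ / 7.51×10⁻⁵ = 13.0 m/s

13.0 m s⁻¹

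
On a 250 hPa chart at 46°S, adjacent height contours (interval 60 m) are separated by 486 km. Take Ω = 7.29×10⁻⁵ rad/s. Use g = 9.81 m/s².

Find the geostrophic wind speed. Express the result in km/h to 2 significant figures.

Coriolis parameter at 46°S:
f = 2Ω sin φ = 2 × 7.29×10⁻⁵ × sin 46° = 1.05×10⁻⁴ s⁻¹
Height gradient: |∂Z/∂n| = 60 m / 486000 m = 1.23×10⁻⁴
On a pressure surface, geostrophic balance gives V_g = (g/f)|∂Z/∂n|:
V_g = 9.81 × 1.23×10⁻⁴ / 1.05×10⁻⁴ = 11.5 m/s
Converting: 11.5 m/s × 3.6 = 42 km/h

42 km/h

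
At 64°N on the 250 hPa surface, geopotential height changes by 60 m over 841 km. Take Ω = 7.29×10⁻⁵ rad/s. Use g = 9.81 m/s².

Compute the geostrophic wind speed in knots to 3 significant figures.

10.4 knots

Coriolis parameter at 64°N:
f = 2Ω sin φ = 2 × 7.29×10⁻⁵ × sin 64° = 1.31×10⁻⁴ s⁻¹
Height gradient: |∂Z/∂n| = 60 m / 841000 m = 7.13×10⁻⁵
On a pressure surface, geostrophic balance gives V_g = (g/f)|∂Z/∂n|:
V_g = 9.81 × 7.13×10⁻⁵ / 1.31×10⁻⁴ = 5.34 m/s
Converting: 5.34 m/s × 1.944 = 10.4 knots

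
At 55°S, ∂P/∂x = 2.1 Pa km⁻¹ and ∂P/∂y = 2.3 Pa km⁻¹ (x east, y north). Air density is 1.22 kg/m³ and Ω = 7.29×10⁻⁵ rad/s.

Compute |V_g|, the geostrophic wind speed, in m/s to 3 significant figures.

21.4 m/s

Coriolis parameter at 55°S:
f = 2Ω sin φ = 2 × 7.29×10⁻⁵ × sin 55° = 1.19×10⁻⁴ s⁻¹
In the Southern Hemisphere f is negative: f = −1.19×10⁻⁴ s⁻¹.
Component geostrophic relations (x east, y north):
u_g = −(1/(fρ)) ∂P/∂y,  v_g = (1/(fρ)) ∂P/∂x
u_g = −(2.3×10⁻³)/(−1.19×10⁻⁴ × 1.22) = 15.8 m/s;  v_g = (2.1×10⁻³)/(−1.19×10⁻⁴ × 1.22) = −14.4 m/s
|V_g| = √(u_g² + v_g²) = 21.4 m/s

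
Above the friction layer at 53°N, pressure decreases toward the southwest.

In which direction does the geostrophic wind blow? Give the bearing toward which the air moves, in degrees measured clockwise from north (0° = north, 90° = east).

The pressure-gradient force points toward the southwest (bearing 225°).
Geostrophic balance: in the Northern Hemisphere the Coriolis force deflects motion to the right, so the geostrophic wind blows 90° to the right of the pressure-gradient force (low pressure on the left).
Rotating 225° by 90° clockwise gives 315° — the wind blows toward the northwest.

315°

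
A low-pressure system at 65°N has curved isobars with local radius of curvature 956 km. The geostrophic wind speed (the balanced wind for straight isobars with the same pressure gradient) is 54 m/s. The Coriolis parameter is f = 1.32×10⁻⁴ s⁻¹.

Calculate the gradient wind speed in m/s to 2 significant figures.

Around a low, centrifugal force acts outward with Coriolis, so pressure-gradient force balances both:
(1/ρ)|∂P/∂n| = fV + V²/R  →  V² + fR·V − fR·V_g = 0
With fR = 1.32×10⁻⁴ × 956×10³ m = 126 m/s:
V = [−fR + √((fR)² + 4 fR V_g)]/2 = [−126 + √(126² + 4×126×54)]/2 = 40.8 m/s
Subgeostrophic (V < V_g = 54 m/s), as expected around a low.

41 m/s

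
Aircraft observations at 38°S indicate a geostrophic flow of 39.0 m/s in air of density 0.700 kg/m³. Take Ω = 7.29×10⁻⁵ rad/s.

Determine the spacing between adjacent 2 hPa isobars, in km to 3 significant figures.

81.6 km

Coriolis parameter at 38°S:
f = 2Ω sin φ = 2 × 7.29×10⁻⁵ × sin 38° = 8.98×10⁻⁵ s⁻¹
Geostrophic balance rearranged: |∂P/∂n| = f ρ V_g
|∂P/∂n| = 8.98×10⁻⁵ × 0.700 × 39.0 = 2.45×10⁻³ Pa/m
Isobar spacing: Δn = ΔP/|∂P/∂n| = 200 Pa / 2.45×10⁻³ Pa/m = 81615 m ≈ 81.6 km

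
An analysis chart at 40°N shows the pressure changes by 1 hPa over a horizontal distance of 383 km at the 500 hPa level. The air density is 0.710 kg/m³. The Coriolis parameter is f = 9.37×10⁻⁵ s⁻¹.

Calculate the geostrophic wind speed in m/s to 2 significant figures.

3.9 m/s

Pressure gradient: |∂P/∂n| = 100 Pa / 383000 m = 2.61×10⁻⁴ Pa/m
Geostrophic balance (pressure-gradient force = Coriolis force):
V_g = (1/(fρ)) |∂P/∂n| = 2.61×10⁻⁴ / (9.37×10⁻⁵ × 0.710) = 3.92 m/s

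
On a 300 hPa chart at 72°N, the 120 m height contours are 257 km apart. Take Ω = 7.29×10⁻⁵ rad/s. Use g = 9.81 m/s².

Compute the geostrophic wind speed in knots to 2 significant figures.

64 knots

Coriolis parameter at 72°N:
f = 2Ω sin φ = 2 × 7.29×10⁻⁵ × sin 72° = 1.39×10⁻⁴ s⁻¹
Height gradient: |∂Z/∂n| = 120 m / 257000 m = 4.67×10⁻⁴
On a pressure surface, geostrophic balance gives V_g = (g/f)|∂Z/∂n|:
V_g = 9.81 × 4.67×10⁻⁴ / 1.39×10⁻⁴ = 33.0 m/s
Converting: 33.0 m/s × 1.944 = 64 knots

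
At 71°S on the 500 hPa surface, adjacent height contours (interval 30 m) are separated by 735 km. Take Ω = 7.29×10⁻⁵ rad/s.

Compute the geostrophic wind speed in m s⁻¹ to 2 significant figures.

2.9 m s⁻¹

Coriolis parameter at 71°S:
f = 2Ω sin φ = 2 × 7.29×10⁻⁵ × sin 71° = 1.38×10⁻⁴ s⁻¹
Height gradient: |∂Z/∂n| = 30 m / 735000 m = 4.08×10⁻⁵
On a pressure surface, geostrophic balance gives V_g = (g/f)|∂Z/∂n|:
V_g = 9.81 × 4.08×10⁻⁵ / 1.38×10⁻⁴ = 2.90 m/s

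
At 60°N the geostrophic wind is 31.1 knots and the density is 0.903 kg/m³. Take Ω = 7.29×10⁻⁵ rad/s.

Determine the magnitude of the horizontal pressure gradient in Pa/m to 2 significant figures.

Coriolis parameter at 60°N:
f = 2Ω sin φ = 2 × 7.29×10⁻⁵ × sin 60° = 1.26×10⁻⁴ s⁻¹
Wind speed in SI: 31.1 knots = 16.0 m/s
Geostrophic balance rearranged: |∂P/∂n| = f ρ V_g
|∂P/∂n| = 1.26×10⁻⁴ × 0.903 × 16.0 = 1.82×10⁻³ Pa/m

1.8×10⁻³ Pa/m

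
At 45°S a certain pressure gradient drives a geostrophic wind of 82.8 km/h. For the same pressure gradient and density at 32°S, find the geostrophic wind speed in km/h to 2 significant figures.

110 km/h

With the same pressure gradient and density, V_g ∝ 1/f ∝ 1/sin φ.
V₂ = V₁ · sin φ₁ / sin φ₂ = 82.8 × sin 45° / sin 32°
V₂ = 82.8 × 0.7071/0.5299 = 110 km/h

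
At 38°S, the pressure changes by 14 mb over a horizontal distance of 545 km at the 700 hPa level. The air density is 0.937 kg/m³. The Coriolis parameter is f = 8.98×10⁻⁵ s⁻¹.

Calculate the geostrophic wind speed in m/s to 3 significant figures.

Pressure gradient: |∂P/∂n| = 1400 Pa / 545000 m = 2.57×10⁻³ Pa/m
Geostrophic balance (pressure-gradient force = Coriolis force):
V_g = (1/(fρ)) |∂P/∂n| = 2.57×10⁻³ / (8.98×10⁻⁵ × 0.937) = 30.5 m/s

30.5 m/s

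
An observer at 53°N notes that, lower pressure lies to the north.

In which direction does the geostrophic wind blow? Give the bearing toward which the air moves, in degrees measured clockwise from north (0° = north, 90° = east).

090°

The pressure-gradient force points toward the north (bearing 000°).
Geostrophic balance: in the Northern Hemisphere the Coriolis force deflects motion to the right, so the geostrophic wind blows 90° to the right of the pressure-gradient force (low pressure on the left).
Rotating 000° by 90° clockwise gives 090° — the wind blows toward the east.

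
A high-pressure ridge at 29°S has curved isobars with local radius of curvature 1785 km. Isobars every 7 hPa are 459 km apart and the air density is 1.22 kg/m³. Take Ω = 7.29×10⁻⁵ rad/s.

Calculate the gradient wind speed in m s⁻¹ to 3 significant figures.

21.3 m s⁻¹

Coriolis parameter at 29°S:
f = 2Ω sin φ = 2 × 7.29×10⁻⁵ × sin 29° = 7.07×10⁻⁵ s⁻¹
Pressure gradient: |∂P/∂n| = 700 Pa / 459000 m = 1.53×10⁻³ Pa/m
Geostrophic speed: V_g = |∂P/∂n|/(fρ) = 1.53×10⁻³/(7.07×10⁻⁵ × 1.22) = 17.7 m/s
Around a high, pressure-gradient force acts outward with centrifugal, so Coriolis balances both:
fV = (1/ρ)|∂P/∂n| + V²/R  →  V² − fR·V + fR·V_g = 0
With fR = 7.07×10⁻⁵ × 1785×10³ m = 126 m/s:
V = [fR − √((fR)² − 4 fR V_g)]/2 = [126 − √(126² − 4×126×17.7)]/2 = 21.3 m/s
Supergeostrophic (V > V_g = 17.7 m/s), as expected around a high.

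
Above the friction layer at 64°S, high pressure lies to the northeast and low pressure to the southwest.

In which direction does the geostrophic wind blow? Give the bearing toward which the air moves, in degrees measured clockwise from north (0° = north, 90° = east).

135°

The pressure-gradient force points toward the southwest (bearing 225°).
Geostrophic balance: in the Southern Hemisphere the Coriolis force deflects motion to the left, so the geostrophic wind blows 90° to the left of the pressure-gradient force (low pressure on the right).
Rotating 225° by 90° counterclockwise gives 135° — the wind blows toward the southeast.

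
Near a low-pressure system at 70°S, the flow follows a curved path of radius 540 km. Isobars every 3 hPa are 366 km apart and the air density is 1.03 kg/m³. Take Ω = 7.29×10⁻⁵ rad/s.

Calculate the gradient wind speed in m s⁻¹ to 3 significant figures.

Coriolis parameter at 70°S:
f = 2Ω sin φ = 2 × 7.29×10⁻⁵ × sin 70° = 1.37×10⁻⁴ s⁻¹
Pressure gradient: |∂P/∂n| = 300 Pa / 366000 m = 8.20×10⁻⁴ Pa/m
Geostrophic speed: V_g = |∂P/∂n|/(fρ) = 8.20×10⁻⁴/(1.37×10⁻⁴ × 1.03) = 5.81 m/s
Around a low, centrifugal force acts outward with Coriolis, so pressure-gradient force balances both:
(1/ρ)|∂P/∂n| = fV + V²/R  →  V² + fR·V − fR·V_g = 0
With fR = 1.37×10⁻⁴ × 540×10³ m = 74.0 m/s:
V = [−fR + √((fR)² + 4 fR V_g)]/2 = [−74.0 + √(74.0² + 4×74.0×5.81)]/2 = 5.41 m/s
Subgeostrophic (V < V_g = 5.81 m/s), as expected around a low.

5.41 m s⁻¹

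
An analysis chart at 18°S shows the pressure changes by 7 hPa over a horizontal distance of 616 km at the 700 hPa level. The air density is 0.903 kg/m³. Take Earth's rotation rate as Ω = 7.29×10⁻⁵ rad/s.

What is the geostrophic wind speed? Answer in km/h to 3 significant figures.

Coriolis parameter at 18°S:
f = 2Ω sin φ = 2 × 7.29×10⁻⁵ × sin 18° = 4.51×10⁻⁵ s⁻¹
Pressure gradient: |∂P/∂n| = 700 Pa / 616000 m = 1.14×10⁻³ Pa/m
Geostrophic balance (pressure-gradient force = Coriolis force):
V_g = (1/(fρ)) |∂P/∂n| = 1.14×10⁻³ / (4.51×10⁻⁵ × 0.903) = 27.9 m/s
Converting: 27.9 m/s × 3.6 = 101 km/h

101 km/h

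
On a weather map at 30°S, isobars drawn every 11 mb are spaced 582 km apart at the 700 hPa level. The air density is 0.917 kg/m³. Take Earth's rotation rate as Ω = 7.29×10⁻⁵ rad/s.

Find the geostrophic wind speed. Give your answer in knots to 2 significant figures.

55 knots

Coriolis parameter at 30°S:
f = 2Ω sin φ = 2 × 7.29×10⁻⁵ × sin 30° = 7.29×10⁻⁵ s⁻¹
Pressure gradient: |∂P/∂n| = 1100 Pa / 582000 m = 1.89×10⁻³ Pa/m
Geostrophic balance (pressure-gradient force = Coriolis force):
V_g = (1/(fρ)) |∂P/∂n| = 1.89×10⁻³ / (7.29×10⁻⁵ × 0.917) = 28.3 m/s
Converting: 28.3 m/s × 1.944 = 55 knots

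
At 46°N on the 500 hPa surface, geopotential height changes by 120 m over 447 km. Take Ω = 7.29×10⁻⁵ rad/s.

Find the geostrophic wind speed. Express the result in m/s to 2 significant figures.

Coriolis parameter at 46°N:
f = 2Ω sin φ = 2 × 7.29×10⁻⁵ × sin 46° = 1.05×10⁻⁴ s⁻¹
Height gradient: |∂Z/∂n| = 120 m / 447000 m = 2.68×10⁻⁴
On a pressure surface, geostrophic balance gives V_g = (g/f)|∂Z/∂n|:
V_g = 9.81 × 2.68×10⁻⁴ / 1.05×10⁻⁴ = 25.1 m/s

25 m/s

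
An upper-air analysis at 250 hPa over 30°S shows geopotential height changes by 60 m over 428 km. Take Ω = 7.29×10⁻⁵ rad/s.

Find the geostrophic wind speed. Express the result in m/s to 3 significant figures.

Coriolis parameter at 30°S:
f = 2Ω sin φ = 2 × 7.29×10⁻⁵ × sin 30° = 7.29×10⁻⁵ s⁻¹
Height gradient: |∂Z/∂n| = 60 m / 428000 m = 1.40×10⁻⁴
On a pressure surface, geostrophic balance gives V_g = (g/f)|∂Z/∂n|:
V_g = 9.81 × 1.40×10⁻⁴ / 7.29×10⁻⁵ = 18.9 m/s

18.9 m/s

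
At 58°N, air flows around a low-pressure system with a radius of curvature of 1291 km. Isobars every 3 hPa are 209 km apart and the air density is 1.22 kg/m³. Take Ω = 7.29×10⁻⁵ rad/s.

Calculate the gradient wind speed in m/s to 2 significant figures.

9.0 m/s

Coriolis parameter at 58°N:
f = 2Ω sin φ = 2 × 7.29×10⁻⁵ × sin 58° = 1.24×10⁻⁴ s⁻¹
Pressure gradient: |∂P/∂n| = 300 Pa / 209000 m = 1.44×10⁻³ Pa/m
Geostrophic speed: V_g = |∂P/∂n|/(fρ) = 1.44×10⁻³/(1.24×10⁻⁴ × 1.22) = 9.52 m/s
Around a low, centrifugal force acts outward with Coriolis, so pressure-gradient force balances both:
(1/ρ)|∂P/∂n| = fV + V²/R  →  V² + fR·V − fR·V_g = 0
With fR = 1.24×10⁻⁴ × 1291×10³ m = 160 m/s:
V = [−fR + √((fR)² + 4 fR V_g)]/2 = [−160 + √(160² + 4×160×9.52)]/2 = 9.01 m/s
Subgeostrophic (V < V_g = 9.52 m/s), as expected around a low.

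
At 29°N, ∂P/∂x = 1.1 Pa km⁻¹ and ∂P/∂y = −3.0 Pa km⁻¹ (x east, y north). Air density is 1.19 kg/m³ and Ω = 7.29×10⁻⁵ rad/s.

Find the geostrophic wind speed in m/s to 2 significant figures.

38 m/s

Coriolis parameter at 29°N:
f = 2Ω sin φ = 2 × 7.29×10⁻⁵ × sin 29° = 7.07×10⁻⁵ s⁻¹
Component geostrophic relations (x east, y north):
u_g = −(1/(fρ)) ∂P/∂y,  v_g = (1/(fρ)) ∂P/∂x
u_g = −(−3.0×10⁻³)/(7.07×10⁻⁵ × 1.19) = 35.7 m/s;  v_g = (1.1×10⁻³)/(7.07×10⁻⁵ × 1.19) = 13.1 m/s
|V_g| = √(u_g² + v_g²) = 38.0 m/s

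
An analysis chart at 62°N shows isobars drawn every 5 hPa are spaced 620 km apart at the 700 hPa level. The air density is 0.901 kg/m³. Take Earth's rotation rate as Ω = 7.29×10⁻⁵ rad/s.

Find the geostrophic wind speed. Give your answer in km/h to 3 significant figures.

Coriolis parameter at 62°N:
f = 2Ω sin φ = 2 × 7.29×10⁻⁵ × sin 62° = 1.29×10⁻⁴ s⁻¹
Pressure gradient: |∂P/∂n| = 500 Pa / 620000 m = 8.06×10⁻⁴ Pa/m
Geostrophic balance (pressure-gradient force = Coriolis force):
V_g = (1/(fρ)) |∂P/∂n| = 8.06×10⁻⁴ / (1.29×10⁻⁴ × 0.901) = 6.95 m/s
Converting: 6.95 m/s × 3.6 = 25.0 km/h

25.0 km/h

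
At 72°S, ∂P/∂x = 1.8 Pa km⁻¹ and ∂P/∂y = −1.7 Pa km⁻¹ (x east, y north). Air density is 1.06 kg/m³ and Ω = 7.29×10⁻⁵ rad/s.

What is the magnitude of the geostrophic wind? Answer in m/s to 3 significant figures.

Coriolis parameter at 72°S:
f = 2Ω sin φ = 2 × 7.29×10⁻⁵ × sin 72° = 1.39×10⁻⁴ s⁻¹
In the Southern Hemisphere f is negative: f = −1.39×10⁻⁴ s⁻¹.
Component geostrophic relations (x east, y north):
u_g = −(1/(fρ)) ∂P/∂y,  v_g = (1/(fρ)) ∂P/∂x
u_g = −(−1.7×10⁻³)/(−1.39×10⁻⁴ × 1.06) = −11.6 m/s;  v_g = (1.8×10⁻³)/(−1.39×10⁻⁴ × 1.06) = −12.2 m/s
|V_g| = √(u_g² + v_g²) = 16.8 m/s

16.8 m/s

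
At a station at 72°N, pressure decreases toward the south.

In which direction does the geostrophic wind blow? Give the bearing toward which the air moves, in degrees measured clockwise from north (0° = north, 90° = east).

270°

The pressure-gradient force points toward the south (bearing 180°).
Geostrophic balance: in the Northern Hemisphere the Coriolis force deflects motion to the right, so the geostrophic wind blows 90° to the right of the pressure-gradient force (low pressure on the left).
Rotating 180° by 90° clockwise gives 270° — the wind blows toward the west.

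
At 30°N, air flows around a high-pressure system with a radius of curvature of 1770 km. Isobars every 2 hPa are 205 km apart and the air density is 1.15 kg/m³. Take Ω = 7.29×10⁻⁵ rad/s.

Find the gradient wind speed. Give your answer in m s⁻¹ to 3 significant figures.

Coriolis parameter at 30°N:
f = 2Ω sin φ = 2 × 7.29×10⁻⁵ × sin 30° = 7.29×10⁻⁵ s⁻¹
Pressure gradient: |∂P/∂n| = 200 Pa / 205000 m = 9.76×10⁻⁴ Pa/m
Geostrophic speed: V_g = |∂P/∂n|/(fρ) = 9.76×10⁻⁴/(7.29×10⁻⁵ × 1.15) = 11.6 m/s
Around a high, pressure-gradient force acts outward with centrifugal, so Coriolis balances both:
fV = (1/ρ)|∂P/∂n| + V²/R  →  V² − fR·V + fR·V_g = 0
With fR = 7.29×10⁻⁵ × 1770×10³ m = 129 m/s:
V = [fR − √((fR)² − 4 fR V_g)]/2 = [129 − √(129² − 4×129×11.6)]/2 = 12.9 m/s
Supergeostrophic (V > V_g = 11.6 m/s), as expected around a high.

12.9 m s⁻¹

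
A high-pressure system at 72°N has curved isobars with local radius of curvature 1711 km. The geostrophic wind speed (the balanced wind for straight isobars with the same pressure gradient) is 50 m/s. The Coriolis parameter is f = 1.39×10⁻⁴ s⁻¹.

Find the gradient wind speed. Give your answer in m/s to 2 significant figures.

71 m/s

Around a high, pressure-gradient force acts outward with centrifugal, so Coriolis balances both:
fV = (1/ρ)|∂P/∂n| + V²/R  →  V² − fR·V + fR·V_g = 0
With fR = 1.39×10⁻⁴ × 1711×10³ m = 238 m/s:
V = [fR − √((fR)² − 4 fR V_g)]/2 = [238 − √(238² − 4×238×50)]/2 = 71.5 m/s
Supergeostrophic (V > V_g = 50 m/s), as expected around a high.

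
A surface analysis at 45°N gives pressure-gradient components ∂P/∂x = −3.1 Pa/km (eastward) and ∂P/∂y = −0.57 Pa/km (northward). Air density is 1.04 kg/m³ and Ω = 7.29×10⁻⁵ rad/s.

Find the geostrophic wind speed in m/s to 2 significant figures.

Coriolis parameter at 45°N:
f = 2Ω sin φ = 2 × 7.29×10⁻⁵ × sin 45° = 1.03×10⁻⁴ s⁻¹
Component geostrophic relations (x east, y north):
u_g = −(1/(fρ)) ∂P/∂y,  v_g = (1/(fρ)) ∂P/∂x
u_g = −(−0.57×10⁻³)/(1.03×10⁻⁴ × 1.04) = 5.32 m/s;  v_g = (−3.1×10⁻³)/(1.03×10⁻⁴ × 1.04) = −28.9 m/s
|V_g| = √(u_g² + v_g²) = 29.4 m/s

29 m/s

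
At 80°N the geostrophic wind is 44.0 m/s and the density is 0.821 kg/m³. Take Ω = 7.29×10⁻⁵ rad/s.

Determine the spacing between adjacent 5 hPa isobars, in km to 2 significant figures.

96 km

Coriolis parameter at 80°N:
f = 2Ω sin φ = 2 × 7.29×10⁻⁵ × sin 80° = 1.44×10⁻⁴ s⁻¹
Geostrophic balance rearranged: |∂P/∂n| = f ρ V_g
|∂P/∂n| = 1.44×10⁻⁴ × 0.821 × 44.0 = 5.19×10⁻³ Pa/m
Isobar spacing: Δn = ΔP/|∂P/∂n| = 500 Pa / 5.19×10⁻³ Pa/m = 96397 m ≈ 96 km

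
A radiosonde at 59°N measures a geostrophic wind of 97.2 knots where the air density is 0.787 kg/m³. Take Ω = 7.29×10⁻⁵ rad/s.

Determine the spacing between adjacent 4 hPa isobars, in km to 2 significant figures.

81 km

Coriolis parameter at 59°N:
f = 2Ω sin φ = 2 × 7.29×10⁻⁵ × sin 59° = 1.25×10⁻⁴ s⁻¹
Wind speed in SI: 97.2 knots = 50.0 m/s
Geostrophic balance rearranged: |∂P/∂n| = f ρ V_g
|∂P/∂n| = 1.25×10⁻⁴ × 0.787 × 50.0 = 4.92×10⁻³ Pa/m
Isobar spacing: Δn = ΔP/|∂P/∂n| = 400 Pa / 4.92×10⁻³ Pa/m = 81331 m ≈ 81 km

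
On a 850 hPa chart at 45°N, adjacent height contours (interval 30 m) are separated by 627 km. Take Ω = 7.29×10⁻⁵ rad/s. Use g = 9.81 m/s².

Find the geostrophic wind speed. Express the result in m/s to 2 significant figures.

Coriolis parameter at 45°N:
f = 2Ω sin φ = 2 × 7.29×10⁻⁵ × sin 45° = 1.03×10⁻⁴ s⁻¹
Height gradient: |∂Z/∂n| = 30 m / 627000 m = 4.78×10⁻⁵
On a pressure surface, geostrophic balance gives V_g = (g/f)|∂Z/∂n|:
V_g = 9.81 × 4.78×10⁻⁵ / 1.03×10⁻⁴ = 4.55 m/s

4.6 m/s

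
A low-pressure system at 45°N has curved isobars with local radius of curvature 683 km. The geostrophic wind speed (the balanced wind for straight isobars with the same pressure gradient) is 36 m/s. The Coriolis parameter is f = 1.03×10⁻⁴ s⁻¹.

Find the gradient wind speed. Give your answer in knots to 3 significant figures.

51.0 knots

Around a low, centrifugal force acts outward with Coriolis, so pressure-gradient force balances both:
(1/ρ)|∂P/∂n| = fV + V²/R  →  V² + fR·V − fR·V_g = 0
With fR = 1.03×10⁻⁴ × 683×10³ m = 70.3 m/s:
V = [−fR + √((fR)² + 4 fR V_g)]/2 = [−70.3 + √(70.3² + 4×70.3×36)]/2 = 26.2 m/s
Subgeostrophic (V < V_g = 36 m/s), as expected around a low.
Converting: 26.2 m/s × 1.944 = 51.0 knots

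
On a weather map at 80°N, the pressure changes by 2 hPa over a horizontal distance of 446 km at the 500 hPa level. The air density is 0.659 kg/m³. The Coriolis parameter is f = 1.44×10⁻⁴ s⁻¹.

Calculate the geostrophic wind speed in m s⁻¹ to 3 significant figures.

Pressure gradient: |∂P/∂n| = 200 Pa / 446000 m = 4.48×10⁻⁴ Pa/m
Geostrophic balance (pressure-gradient force = Coriolis force):
V_g = (1/(fρ)) |∂P/∂n| = 4.48×10⁻⁴ / (1.44×10⁻⁴ × 0.659) = 4.73 m/s

4.73 m s⁻¹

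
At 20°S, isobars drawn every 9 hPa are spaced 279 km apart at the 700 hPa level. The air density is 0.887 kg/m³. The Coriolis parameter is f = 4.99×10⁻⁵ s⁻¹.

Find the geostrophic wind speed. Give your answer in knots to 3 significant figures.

Pressure gradient: |∂P/∂n| = 900 Pa / 279000 m = 3.23×10⁻³ Pa/m
Geostrophic balance (pressure-gradient force = Coriolis force):
V_g = (1/(fρ)) |∂P/∂n| = 3.23×10⁻³ / (4.99×10⁻⁵ × 0.887) = 72.9 m/s
Converting: 72.9 m/s × 1.944 = 142 knots

142 knots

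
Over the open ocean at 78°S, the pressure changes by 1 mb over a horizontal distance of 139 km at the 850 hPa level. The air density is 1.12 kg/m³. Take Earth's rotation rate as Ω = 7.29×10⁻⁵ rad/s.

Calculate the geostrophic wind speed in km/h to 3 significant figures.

16.2 km/h

Coriolis parameter at 78°S:
f = 2Ω sin φ = 2 × 7.29×10⁻⁵ × sin 78° = 1.43×10⁻⁴ s⁻¹
Pressure gradient: |∂P/∂n| = 100 Pa / 139000 m = 7.19×10⁻⁴ Pa/m
Geostrophic balance (pressure-gradient force = Coriolis force):
V_g = (1/(fρ)) |∂P/∂n| = 7.19×10⁻⁴ / (1.43×10⁻⁴ × 1.12) = 4.50 m/s
Converting: 4.50 m/s × 3.6 = 16.2 km/h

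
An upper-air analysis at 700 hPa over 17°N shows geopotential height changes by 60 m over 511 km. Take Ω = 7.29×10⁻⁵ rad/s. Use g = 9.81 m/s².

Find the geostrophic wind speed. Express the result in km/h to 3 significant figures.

97.3 km/h

Coriolis parameter at 17°N:
f = 2Ω sin φ = 2 × 7.29×10⁻⁵ × sin 17° = 4.26×10⁻⁵ s⁻¹
Height gradient: |∂Z/∂n| = 60 m / 511000 m = 1.17×10⁻⁴
On a pressure surface, geostrophic balance gives V_g = (g/f)|∂Z/∂n|:
V_g = 9.81 × 1.17×10⁻⁴ / 4.26×10⁻⁵ = 27.0 m/s
Converting: 27.0 m/s × 3.6 = 97.3 km/h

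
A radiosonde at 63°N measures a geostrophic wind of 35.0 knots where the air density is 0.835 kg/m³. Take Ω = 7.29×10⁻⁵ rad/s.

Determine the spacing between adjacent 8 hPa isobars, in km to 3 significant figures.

410 km

Coriolis parameter at 63°N:
f = 2Ω sin φ = 2 × 7.29×10⁻⁵ × sin 63° = 1.30×10⁻⁴ s⁻¹
Wind speed in SI: 35.0 knots = 18.0 m/s
Geostrophic balance rearranged: |∂P/∂n| = f ρ V_g
|∂P/∂n| = 1.30×10⁻⁴ × 0.835 × 18.0 = 1.95×10⁻³ Pa/m
Isobar spacing: Δn = ΔP/|∂P/∂n| = 800 Pa / 1.95×10⁻³ Pa/m = 409599 m ≈ 410 km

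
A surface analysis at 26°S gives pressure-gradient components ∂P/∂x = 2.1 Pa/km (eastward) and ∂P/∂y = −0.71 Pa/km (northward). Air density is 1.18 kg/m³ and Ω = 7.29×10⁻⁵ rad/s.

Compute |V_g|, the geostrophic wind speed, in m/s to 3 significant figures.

29.4 m/s

Coriolis parameter at 26°S:
f = 2Ω sin φ = 2 × 7.29×10⁻⁵ × sin 26° = 6.39×10⁻⁵ s⁻¹
In the Southern Hemisphere f is negative: f = −6.39×10⁻⁵ s⁻¹.
Component geostrophic relations (x east, y north):
u_g = −(1/(fρ)) ∂P/∂y,  v_g = (1/(fρ)) ∂P/∂x
u_g = −(−0.71×10⁻³)/(−6.39×10⁻⁵ × 1.18) = −9.41 m/s;  v_g = (2.1×10⁻³)/(−6.39×10⁻⁵ × 1.18) = −27.8 m/s
|V_g| = √(u_g² + v_g²) = 29.4 m/s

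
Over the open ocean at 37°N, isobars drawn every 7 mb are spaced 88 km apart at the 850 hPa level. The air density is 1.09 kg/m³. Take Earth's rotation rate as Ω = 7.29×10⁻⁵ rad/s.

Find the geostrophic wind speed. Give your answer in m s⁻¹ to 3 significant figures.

83.2 m s⁻¹

Coriolis parameter at 37°N:
f = 2Ω sin φ = 2 × 7.29×10⁻⁵ × sin 37° = 8.77×10⁻⁵ s⁻¹
Pressure gradient: |∂P/∂n| = 700 Pa / 88000 m = 7.95×10⁻³ Pa/m
Geostrophic balance (pressure-gradient force = Coriolis force):
V_g = (1/(fρ)) |∂P/∂n| = 7.95×10⁻³ / (8.77×10⁻⁵ × 1.09) = 83.2 m/s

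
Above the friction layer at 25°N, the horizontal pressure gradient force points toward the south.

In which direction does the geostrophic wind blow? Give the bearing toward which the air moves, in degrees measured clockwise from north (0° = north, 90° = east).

The pressure-gradient force points toward the south (bearing 180°).
Geostrophic balance: in the Northern Hemisphere the Coriolis force deflects motion to the right, so the geostrophic wind blows 90° to the right of the pressure-gradient force (low pressure on the left).
Rotating 180° by 90° clockwise gives 270° — the wind blows toward the west.

270°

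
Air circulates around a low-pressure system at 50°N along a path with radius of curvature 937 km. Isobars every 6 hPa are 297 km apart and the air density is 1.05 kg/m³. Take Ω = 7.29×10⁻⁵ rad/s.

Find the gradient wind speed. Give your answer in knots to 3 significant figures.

29.3 knots

Coriolis parameter at 50°N:
f = 2Ω sin φ = 2 × 7.29×10⁻⁵ × sin 50° = 1.12×10⁻⁴ s⁻¹
Pressure gradient: |∂P/∂n| = 600 Pa / 297000 m = 2.02×10⁻³ Pa/m
Geostrophic speed: V_g = |∂P/∂n|/(fρ) = 2.02×10⁻³/(1.12×10⁻⁴ × 1.05) = 17.2 m/s
Around a low, centrifugal force acts outward with Coriolis, so pressure-gradient force balances both:
(1/ρ)|∂P/∂n| = fV + V²/R  →  V² + fR·V − fR·V_g = 0
With fR = 1.12×10⁻⁴ × 937×10³ m = 105 m/s:
V = [−fR + √((fR)² + 4 fR V_g)]/2 = [−105 + √(105² + 4×105×17.2)]/2 = 15.1 m/s
Subgeostrophic (V < V_g = 17.2 m/s), as expected around a low.
Converting: 15.1 m/s × 1.944 = 29.3 knots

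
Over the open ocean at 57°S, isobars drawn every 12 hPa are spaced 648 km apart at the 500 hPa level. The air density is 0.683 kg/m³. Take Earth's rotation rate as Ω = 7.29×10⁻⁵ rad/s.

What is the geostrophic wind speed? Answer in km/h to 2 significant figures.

Coriolis parameter at 57°S:
f = 2Ω sin φ = 2 × 7.29×10⁻⁵ × sin 57° = 1.22×10⁻⁴ s⁻¹
Pressure gradient: |∂P/∂n| = 1200 Pa / 648000 m = 1.85×10⁻³ Pa/m
Geostrophic balance (pressure-gradient force = Coriolis force):
V_g = (1/(fρ)) |∂P/∂n| = 1.85×10⁻³ / (1.22×10⁻⁴ × 0.683) = 22.2 m/s
Converting: 22.2 m/s × 3.6 = 80 km/h

80 km/h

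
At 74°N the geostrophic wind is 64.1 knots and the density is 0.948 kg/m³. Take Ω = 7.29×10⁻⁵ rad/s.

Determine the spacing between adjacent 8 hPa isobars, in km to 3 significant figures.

183 km

Coriolis parameter at 74°N:
f = 2Ω sin φ = 2 × 7.29×10⁻⁵ × sin 74° = 1.40×10⁻⁴ s⁻¹
Wind speed in SI: 64.1 knots = 33.0 m/s
Geostrophic balance rearranged: |∂P/∂n| = f ρ V_g
|∂P/∂n| = 1.40×10⁻⁴ × 0.948 × 33.0 = 4.38×10⁻³ Pa/m
Isobar spacing: Δn = ΔP/|∂P/∂n| = 800 Pa / 4.38×10⁻³ Pa/m = 182594 m ≈ 183 km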